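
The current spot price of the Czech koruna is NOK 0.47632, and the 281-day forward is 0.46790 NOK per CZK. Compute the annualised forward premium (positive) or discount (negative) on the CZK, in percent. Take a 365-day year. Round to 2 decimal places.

T = 281/365 years.
(F − S)/S = (0.46790 − 0.47632)/0.47632 = -0.0176772.
×(1/T) gives -2.30% p.a.

-2.30%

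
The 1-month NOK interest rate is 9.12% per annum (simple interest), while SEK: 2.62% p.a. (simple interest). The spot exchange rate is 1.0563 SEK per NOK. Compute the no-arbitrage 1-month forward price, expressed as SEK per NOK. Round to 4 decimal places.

T = 1/12 years.
Growth of 1 SEK over T: 1 + 0.0262×1/12 = 1.0021833.
NOK growth factor: 1 + 0.0912×1/12 = 1.007600.
CIP: F = S · (grow SEK)/(grow NOK) = 1.0563 × 1.0021833/1.007600 = 1.050621 SEK per NOK.

1.0506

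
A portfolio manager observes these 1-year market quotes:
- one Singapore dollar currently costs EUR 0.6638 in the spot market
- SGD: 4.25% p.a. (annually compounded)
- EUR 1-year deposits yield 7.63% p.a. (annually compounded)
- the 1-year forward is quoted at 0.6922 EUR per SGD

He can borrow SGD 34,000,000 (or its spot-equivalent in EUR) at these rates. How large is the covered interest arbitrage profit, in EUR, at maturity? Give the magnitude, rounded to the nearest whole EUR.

T = 1 year.
Invest the SGD and cover forward: 34,000,000 × 1.042500 × 0.6922 = EUR 24,535,029.00.
Convert at spot and invest in EUR: 34,000,000 × 0.6638 × 1.076300 = EUR 24,291,229.96.
The quoted forward overvalues SGD, so borrow EUR, buy SGD at spot, deposit the SGD at 4.25%, and sell the proceeds forward at 0.6922.
Profit = 24,535,029.00 − 24,291,229.96 = EUR 243,799.

EUR 243,799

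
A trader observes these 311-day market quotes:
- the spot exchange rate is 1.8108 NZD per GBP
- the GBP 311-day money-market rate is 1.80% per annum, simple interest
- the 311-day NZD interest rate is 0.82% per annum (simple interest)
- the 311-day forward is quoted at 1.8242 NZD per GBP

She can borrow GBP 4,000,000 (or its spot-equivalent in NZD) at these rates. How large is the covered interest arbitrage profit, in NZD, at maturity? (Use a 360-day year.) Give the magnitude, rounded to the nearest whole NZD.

NZD 115,755

T = 311/360 years.
Invest the GBP and cover forward: 4,000,000 × 1.015550 × 1.8242 = NZD 7,410,265.24.
Convert at spot and invest in NZD: 4,000,000 × 1.8108 × 1.007083889 = NZD 7,294,510.02.
The quoted forward overvalues GBP, so borrow NZD, buy GBP at spot, deposit the GBP at 1.80%, and sell the proceeds forward at 1.8242.
The gap between the two covered legs is NZD 115,755.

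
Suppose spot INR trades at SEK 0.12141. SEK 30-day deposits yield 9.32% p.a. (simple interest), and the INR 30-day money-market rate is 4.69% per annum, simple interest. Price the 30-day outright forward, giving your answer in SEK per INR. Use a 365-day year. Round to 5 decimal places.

T = 30/365 years.
Growth of 1 SEK over T: 1 + 0.0932×30/365 = 1.0076603.
INR growth factor: 1 + 0.0469×30/365 = 1.0038548.
Forward (SEK per INR) = 0.12141 × 1.0076603 / 1.0038548 = 0.1218703.

0.12187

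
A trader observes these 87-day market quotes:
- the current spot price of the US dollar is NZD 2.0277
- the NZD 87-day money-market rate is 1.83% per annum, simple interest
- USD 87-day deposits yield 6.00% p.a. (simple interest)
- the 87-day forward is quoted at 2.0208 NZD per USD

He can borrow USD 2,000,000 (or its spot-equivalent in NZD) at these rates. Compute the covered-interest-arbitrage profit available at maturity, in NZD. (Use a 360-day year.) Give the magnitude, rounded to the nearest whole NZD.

T = 87/360 years.
Route A — deposit USD, sell forward: 2,000,000 × 1.014500 × 2.0208 = NZD 4,100,203.20.
Route B — convert at spot, deposit NZD: 2,000,000 × 2.0277 × 1.0044225 = NZD 4,073,335.01.
The quoted forward overvalues USD, so borrow NZD, buy USD at spot, deposit the USD at 6.00%, and sell the proceeds forward at 2.0208.
Arbitrage profit = |4,100,203.20 − 4,073,335.01| = NZD 26,868.

NZD 26,868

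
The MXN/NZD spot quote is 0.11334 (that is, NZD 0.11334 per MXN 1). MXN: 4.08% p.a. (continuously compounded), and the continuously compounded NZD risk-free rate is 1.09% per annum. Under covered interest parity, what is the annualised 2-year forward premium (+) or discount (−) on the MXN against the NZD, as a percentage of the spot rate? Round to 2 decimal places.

T = 2 years.
CIP forward (NZD per MXN) = 0.11334 × 1.0220394/1.0850217 = 0.10676095.
Annualised premium = (F − S)/S × (1/T) = (0.10676095 − 0.11334)/0.11334 ÷ 2 = -2.90%.

-2.90%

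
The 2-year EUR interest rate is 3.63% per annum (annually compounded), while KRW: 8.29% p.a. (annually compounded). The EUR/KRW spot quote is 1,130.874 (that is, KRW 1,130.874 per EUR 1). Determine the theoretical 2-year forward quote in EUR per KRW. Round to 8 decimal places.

0.00080980

T = 2 years.
KRW growth factor: (1 + 0.0829)^2 = 1.1726724.
EUR growth factor: (1 + 0.0363)^2 = 1.0739177.
So F = 1130.874 × 1.1726724 / 1.0739177 = 1234.866 (KRW/EUR).
Quoted the other way: 1/1234.866 = 0.00080980 EUR per KRW.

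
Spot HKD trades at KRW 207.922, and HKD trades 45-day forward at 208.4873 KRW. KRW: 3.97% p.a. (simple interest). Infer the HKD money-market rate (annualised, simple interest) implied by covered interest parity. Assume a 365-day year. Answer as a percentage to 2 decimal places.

1.76%

T = 45/365 years.
CIP gives F = S · g_KRW/g_HKD, so g_KRW/g_HKD = 208.4873/207.922 = 1.0027188.
The KRW side grows by 1 + 0.0397×45/365 = 1.0048945.
Hence g_HKD = 1.0021698.
(1.0021698 − 1)/T = 0.017599, i.e. 1.76%.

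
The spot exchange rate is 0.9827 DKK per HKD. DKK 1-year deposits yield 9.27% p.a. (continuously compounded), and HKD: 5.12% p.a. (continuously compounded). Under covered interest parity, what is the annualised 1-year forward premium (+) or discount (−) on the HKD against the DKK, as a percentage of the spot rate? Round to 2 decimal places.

+4.24%

T = 1 year.
CIP forward (DKK per HKD) = 0.9827 × 1.0971325/1.0525334 = 1.0243400.
(F − S)/S ÷ T = (1.0243400 − 0.9827)/0.9827/1 = 0.042373 → 4.24%.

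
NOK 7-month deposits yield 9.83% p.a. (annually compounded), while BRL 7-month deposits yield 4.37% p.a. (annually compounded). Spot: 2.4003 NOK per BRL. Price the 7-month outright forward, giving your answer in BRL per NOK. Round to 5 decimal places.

T = 7/12 years.
NOK growth factor: (1 + 0.0983)^(7/12) = 1.0562188.
BRL growth factor: (1 + 0.0437)^(7/12) = 1.0252643.
Forward (NOK per BRL) = 2.4003 × 1.0562188 / 1.0252643 = 2.472769.
Invert for BRL per NOK: 1 / 2.472769 = 0.40440.

0.40440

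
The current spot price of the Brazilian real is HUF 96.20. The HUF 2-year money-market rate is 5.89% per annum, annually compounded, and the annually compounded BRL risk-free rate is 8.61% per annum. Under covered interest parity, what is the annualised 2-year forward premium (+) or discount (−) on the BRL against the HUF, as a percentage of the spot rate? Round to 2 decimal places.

T = 2 years.
CIP forward (HUF per BRL) = 96.2 × 1.1212692/1.1796132 = 91.44192.
Annualised premium = (F − S)/S × (1/T) = (91.44192 − 96.2)/96.2 ÷ 2 = -2.47%.

-2.47%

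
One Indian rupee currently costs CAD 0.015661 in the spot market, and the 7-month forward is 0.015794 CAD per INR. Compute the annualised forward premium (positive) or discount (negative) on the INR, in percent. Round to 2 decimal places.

+1.46%

T = 7/12 years.
(F − S)/S = (0.015794 − 0.015661)/0.015661 = 0.0084924.
Annualise by dividing by T: 0.0084924 / (7/12) = 0.014558 → 1.46%.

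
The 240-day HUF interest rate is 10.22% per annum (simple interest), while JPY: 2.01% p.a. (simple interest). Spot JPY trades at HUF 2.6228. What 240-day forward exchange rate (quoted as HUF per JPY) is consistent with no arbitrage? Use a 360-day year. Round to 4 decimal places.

T = 240/360 years.
HUF growth factor: 1 + 0.1022×240/360 = 1.0681333.
JPY accumulates by 1 + 0.0201×240/360 = 1.013400.
Forward (HUF per JPY) = 2.6228 × 1.0681333 / 1.013400 = 2.764456.

2.7645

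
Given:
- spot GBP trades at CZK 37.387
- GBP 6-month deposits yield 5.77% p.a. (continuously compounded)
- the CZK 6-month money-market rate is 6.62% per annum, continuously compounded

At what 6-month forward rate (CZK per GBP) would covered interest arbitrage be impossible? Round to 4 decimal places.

T = 6/12 years.
Growth of 1 CZK over T: e^(0.0662×6/12) = 1.0336539.
Growth of 1 GBP over T: e^(0.0577×6/12) = 1.02927019.
Forward (CZK per GBP) = 37.387 × 1.0336539 / 1.02927019 = 37.546233.

37.5462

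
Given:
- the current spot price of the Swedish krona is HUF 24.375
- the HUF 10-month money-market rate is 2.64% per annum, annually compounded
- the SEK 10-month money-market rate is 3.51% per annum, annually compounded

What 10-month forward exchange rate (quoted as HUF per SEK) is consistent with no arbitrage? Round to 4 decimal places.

T = 10/12 years.
HUF growth factor: (1 + 0.0264)^(10/12) = 1.02195209.
SEK accumulates by (1 + 0.0351)^(10/12) = 1.02916559.
So F = 24.375 × 1.02195209 / 1.02916559 = 24.204154 (HUF/SEK).

24.2042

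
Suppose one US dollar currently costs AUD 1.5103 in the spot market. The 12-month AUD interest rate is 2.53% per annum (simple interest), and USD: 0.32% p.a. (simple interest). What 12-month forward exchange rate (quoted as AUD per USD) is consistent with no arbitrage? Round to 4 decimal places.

1.5436

T = 1 year.
AUD accumulates by 1 + 0.0253×1 = 1.025300.
USD accumulates by 1 + 0.0032×1 = 1.003200.
CIP: F = S · (grow AUD)/(grow USD) = 1.5103 × 1.025300/1.003200 = 1.543571 AUD per USD.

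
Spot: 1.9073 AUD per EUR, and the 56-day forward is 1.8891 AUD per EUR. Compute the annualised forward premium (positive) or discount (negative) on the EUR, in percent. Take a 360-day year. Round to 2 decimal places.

-6.13%

T = 56/360 years.
EUR trades forward at -0.95423% vs spot over the period.
Per annum: -0.0095423 / (56/360) = -0.061343 = -6.13%.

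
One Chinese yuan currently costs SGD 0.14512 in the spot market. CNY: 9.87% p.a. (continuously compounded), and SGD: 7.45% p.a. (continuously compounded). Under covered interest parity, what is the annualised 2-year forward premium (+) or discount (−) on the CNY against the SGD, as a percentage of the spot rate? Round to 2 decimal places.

T = 2 years.
CIP forward (SGD per CNY) = 0.14512 × 1.160673/1.2182312 = 0.13826346.
(F − S)/S ÷ T = (0.13826346 − 0.14512)/0.14512/2 = -0.023624 → -2.36%.

-2.36%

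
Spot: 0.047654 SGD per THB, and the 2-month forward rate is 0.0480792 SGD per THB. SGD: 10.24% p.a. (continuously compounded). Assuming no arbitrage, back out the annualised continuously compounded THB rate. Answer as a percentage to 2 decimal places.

T = 2/12 years.
By CIP, F/S equals the SGD-to-THB growth ratio: 0.0480792/0.047654 = 1.0089227.
The SGD side grows by e^(0.1024×2/12) = 1.0172131.
That pins the THB growth at 1.0082171.
Take logs: ln 1.0082171 / (2/12) = 0.049101, so 4.91%.

4.91%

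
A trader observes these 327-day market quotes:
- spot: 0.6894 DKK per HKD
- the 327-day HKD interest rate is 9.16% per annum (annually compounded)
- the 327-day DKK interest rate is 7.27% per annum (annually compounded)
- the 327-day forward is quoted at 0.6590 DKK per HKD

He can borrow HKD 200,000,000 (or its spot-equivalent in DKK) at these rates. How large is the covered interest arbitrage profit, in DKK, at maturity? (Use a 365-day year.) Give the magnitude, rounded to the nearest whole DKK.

T = 327/365 years.
Keep in HKD, deliver into the forward: 200,000,000·1.08168485446·0.6590 = DKK 142,566,063.82.
Swap to DKK now, deposit: 200,000,000·0.6894·1.06489110487 = DKK 146,827,185.54.
The quoted forward undervalues HKD, so borrow HKD, convert to DKK at spot, deposit the DKK at 7.27%, and buy HKD forward at 0.6590 to cover the loan.
Profit = 146,827,185.54 − 142,566,063.82 = DKK 4,261,122.

DKK 4,261,122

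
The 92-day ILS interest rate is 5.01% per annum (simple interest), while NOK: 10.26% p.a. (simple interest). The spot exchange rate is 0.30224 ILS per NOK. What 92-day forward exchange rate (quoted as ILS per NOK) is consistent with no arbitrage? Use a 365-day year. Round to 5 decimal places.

T = 92/365 years.
ILS growth factor: 1 + 0.0501×92/365 = 1.0126279.
NOK growth factor: 1 + 0.1026×92/365 = 1.0258608.
So F = 0.30224 × 1.0126279 / 1.0258608 = 0.2983413 (ILS/NOK).

0.29834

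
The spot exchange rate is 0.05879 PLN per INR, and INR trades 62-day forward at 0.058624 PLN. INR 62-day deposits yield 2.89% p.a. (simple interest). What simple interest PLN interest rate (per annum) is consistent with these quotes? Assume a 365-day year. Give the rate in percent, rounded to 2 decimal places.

T = 62/365 years.
By CIP, F/S equals the PLN-to-INR growth ratio: 0.058624/0.05879 = 0.9971764.
The INR side grows by 1 + 0.0289×62/365 = 1.004909.
So the PLN growth factor = 1.0020715.
r = (1.0020715 − 1)/(62/365) = 0.012195 → 1.22%.

1.22%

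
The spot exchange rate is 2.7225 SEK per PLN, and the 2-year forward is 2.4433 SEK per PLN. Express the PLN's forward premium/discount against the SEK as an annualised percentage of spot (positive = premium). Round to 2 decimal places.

T = 2 years.
Period premium: (2.4433 − 2.7225)/2.7225 = -0.1025528.
×(1/T) gives -5.13% p.a.

-5.13%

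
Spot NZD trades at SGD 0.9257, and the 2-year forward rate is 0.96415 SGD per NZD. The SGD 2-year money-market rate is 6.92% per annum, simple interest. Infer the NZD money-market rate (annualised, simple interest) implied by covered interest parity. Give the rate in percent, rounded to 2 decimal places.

T = 2 years.
By CIP, F/S equals the SGD-to-NZD growth ratio: 0.96415/0.9257 = 1.0415361.
SGD growth factor: 1 + 0.0692×2 = 1.138400.
So the NZD growth factor = 1.093001.
(1.093001 − 1)/T = 0.046500, i.e. 4.65%.

4.65%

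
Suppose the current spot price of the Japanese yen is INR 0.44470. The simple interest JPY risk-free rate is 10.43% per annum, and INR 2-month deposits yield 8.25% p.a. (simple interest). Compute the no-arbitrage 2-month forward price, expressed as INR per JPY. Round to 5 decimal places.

T = 2/12 years.
Growth of 1 INR over T: 1 + 0.0825×2/12 = 1.013750.
Growth of 1 JPY over T: 1 + 0.1043×2/12 = 1.0173833.
So F = 0.4447 × 1.013750 / 1.0173833 = 0.4431119 (INR/JPY).

0.44311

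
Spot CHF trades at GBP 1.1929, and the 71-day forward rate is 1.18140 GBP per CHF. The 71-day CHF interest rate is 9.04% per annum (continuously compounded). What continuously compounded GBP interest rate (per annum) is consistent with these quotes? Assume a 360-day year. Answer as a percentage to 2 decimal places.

4.13%

T = 71/360 years.
By CIP, F/S equals the GBP-to-CHF growth ratio: 1.1814/1.1929 = 0.9903596.
CHF growth factor: e^(0.0904×71/360) = 1.0179888.
Hence g_GBP = 1.008175.
Take logs: ln 1.008175 / (71/360) = 0.041282, so 4.13%.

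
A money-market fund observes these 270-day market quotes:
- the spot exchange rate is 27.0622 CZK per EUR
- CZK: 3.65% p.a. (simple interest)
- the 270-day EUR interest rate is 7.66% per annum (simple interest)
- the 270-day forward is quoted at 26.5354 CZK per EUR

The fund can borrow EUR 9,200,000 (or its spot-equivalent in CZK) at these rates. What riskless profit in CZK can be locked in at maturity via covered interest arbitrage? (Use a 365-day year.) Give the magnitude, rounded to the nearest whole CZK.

T = 270/365 years.
Keep in EUR, deliver into the forward: 9,200,000·1.0566630137·26.5354 = CZK 257,958,576.75.
Swap to CZK now, deposit: 9,200,000·27.0622·1.027000 = CZK 255,694,490.48.
The quoted forward overvalues EUR, so borrow CZK, buy EUR at spot, deposit the EUR at 7.66%, and sell the proceeds forward at 26.5354.
Profit = 257,958,576.75 − 255,694,490.48 = CZK 2,264,086.

CZK 2,264,086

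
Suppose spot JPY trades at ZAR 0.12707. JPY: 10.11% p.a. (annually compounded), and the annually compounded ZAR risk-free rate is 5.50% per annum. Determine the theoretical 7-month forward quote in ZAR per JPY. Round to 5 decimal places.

T = 7/12 years.
Growth of 1 ZAR over T: (1 + 0.0550)^(7/12) = 1.031725.
JPY growth factor: (1 + 0.1011)^(7/12) = 1.0577888.
So F = 0.12707 × 1.031725 / 1.0577888 = 0.1239390 (ZAR/JPY).

0.12394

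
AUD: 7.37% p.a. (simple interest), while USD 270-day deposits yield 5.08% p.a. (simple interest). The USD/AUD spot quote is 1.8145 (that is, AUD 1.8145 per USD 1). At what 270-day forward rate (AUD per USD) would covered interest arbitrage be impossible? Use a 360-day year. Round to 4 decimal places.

1.8445

T = 270/360 years.
Growth of 1 AUD over T: 1 + 0.0737×270/360 = 1.055275.
Growth of 1 USD over T: 1 + 0.0508×270/360 = 1.038100.
CIP: F = S · (grow AUD)/(grow USD) = 1.8145 × 1.055275/1.038100 = 1.844520 AUD per USD.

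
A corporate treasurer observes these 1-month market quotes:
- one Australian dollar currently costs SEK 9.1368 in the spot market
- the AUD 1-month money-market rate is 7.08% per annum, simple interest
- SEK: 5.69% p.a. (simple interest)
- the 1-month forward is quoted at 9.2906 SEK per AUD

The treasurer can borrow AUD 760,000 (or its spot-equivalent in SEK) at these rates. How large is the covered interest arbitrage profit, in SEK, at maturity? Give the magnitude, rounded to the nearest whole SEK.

SEK 125,621

T = 1/12 years.
Invest the AUD and cover forward: 760,000 × 1.005900 × 9.2906 = SEK 7,102,515.05.
Convert at spot and invest in SEK: 760,000 × 9.1368 × 1.004741667 = SEK 6,976,893.98.
The quoted forward overvalues AUD, so borrow SEK, buy AUD at spot, deposit the AUD at 7.08%, and sell the proceeds forward at 9.2906.
Arbitrage profit = |7,102,515.05 − 6,976,893.98| = SEK 125,621.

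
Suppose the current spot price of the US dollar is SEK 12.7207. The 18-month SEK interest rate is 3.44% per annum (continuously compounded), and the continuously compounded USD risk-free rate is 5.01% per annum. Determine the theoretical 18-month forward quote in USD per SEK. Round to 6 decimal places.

T = 18/12 years.
SEK accumulates by e^(0.0344×18/12) = 1.0529545.
USD growth factor: e^(0.0501×18/12) = 1.0780458.
CIP: F = S · (grow SEK)/(grow USD) = 12.7207 × 1.0529545/1.0780458 = 12.42463 SEK per USD.
Invert for USD per SEK: 1 / 12.42463 = 0.080485.

0.080485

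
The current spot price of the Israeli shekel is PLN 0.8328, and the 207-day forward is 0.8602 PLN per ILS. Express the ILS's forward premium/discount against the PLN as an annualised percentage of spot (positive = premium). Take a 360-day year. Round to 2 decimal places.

+5.72%

T = 207/360 years.
ILS trades forward at +3.29011% vs spot over the period.
Per annum: 0.0329011 / (207/360) = 0.057219 = 5.72%.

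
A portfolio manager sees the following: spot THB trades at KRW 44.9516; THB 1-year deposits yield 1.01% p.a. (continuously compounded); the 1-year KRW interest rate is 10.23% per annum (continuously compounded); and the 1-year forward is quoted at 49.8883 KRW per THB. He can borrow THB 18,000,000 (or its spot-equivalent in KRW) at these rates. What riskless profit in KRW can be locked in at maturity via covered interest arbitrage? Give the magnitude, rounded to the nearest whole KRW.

KRW 10,820,345

T = 1 year.
Route A — deposit THB, sell forward: 18,000,000 × 1.01015117715 × 49.8883 = KRW 907,105,049.48.
Route B — convert at spot, deposit KRW: 18,000,000 × 44.9516 × 1.10771573661 = KRW 896,284,704.70.
The quoted forward overvalues THB, so borrow KRW, buy THB at spot, deposit the THB at 1.01%, and sell the proceeds forward at 49.8883.
Arbitrage profit = |907,105,049.48 − 896,284,704.70| = KRW 10,820,345.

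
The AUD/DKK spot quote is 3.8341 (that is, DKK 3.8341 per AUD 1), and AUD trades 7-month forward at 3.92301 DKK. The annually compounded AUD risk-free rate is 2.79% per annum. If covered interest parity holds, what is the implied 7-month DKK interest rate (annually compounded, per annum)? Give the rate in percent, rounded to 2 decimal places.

6.91%

T = 7/12 years.
F/S = 3.92301/3.8341 = 1.0231893 = (growth of DKK) / (growth of AUD).
The AUD side grows by (1 + 0.0279)^(7/12) = 1.0161816.
So the DKK growth factor = 1.0397461.
Annualise: 1.0397461^(12/7) − 1 = 0.069100 = 6.91%.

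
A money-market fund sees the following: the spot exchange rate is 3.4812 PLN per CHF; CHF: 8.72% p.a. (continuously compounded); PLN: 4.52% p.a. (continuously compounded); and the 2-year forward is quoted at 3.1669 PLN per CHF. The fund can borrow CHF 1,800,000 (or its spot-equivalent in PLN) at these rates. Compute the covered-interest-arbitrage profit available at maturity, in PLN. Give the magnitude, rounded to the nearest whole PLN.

T = 2 years.
Route A — deposit CHF, sell forward: 1,800,000 × 1.190531683 × 3.1669 = PLN 6,786,530.62.
Route B — convert at spot, deposit PLN: 1,800,000 × 3.4812 × 1.094612041 = PLN 6,859,014.19.
The quoted forward undervalues CHF, so borrow CHF, convert to PLN at spot, deposit the PLN at 4.52%, and buy CHF forward at 3.1669 to cover the loan.
Arbitrage profit = |6,786,530.62 − 6,859,014.19| = PLN 72,484.

PLN 72,484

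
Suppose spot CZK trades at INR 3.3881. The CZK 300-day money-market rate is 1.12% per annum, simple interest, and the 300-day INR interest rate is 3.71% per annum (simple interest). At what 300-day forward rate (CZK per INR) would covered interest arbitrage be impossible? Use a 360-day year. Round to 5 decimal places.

T = 300/360 years.
INR accumulates by 1 + 0.0371×300/360 = 1.0309167.
CZK growth factor: 1 + 0.0112×300/360 = 1.0093333.
Forward (INR per CZK) = 3.3881 × 1.0309167 / 1.0093333 = 3.460551.
Quoted the other way: 1/3.460551 = 0.28897 CZK per INR.

0.28897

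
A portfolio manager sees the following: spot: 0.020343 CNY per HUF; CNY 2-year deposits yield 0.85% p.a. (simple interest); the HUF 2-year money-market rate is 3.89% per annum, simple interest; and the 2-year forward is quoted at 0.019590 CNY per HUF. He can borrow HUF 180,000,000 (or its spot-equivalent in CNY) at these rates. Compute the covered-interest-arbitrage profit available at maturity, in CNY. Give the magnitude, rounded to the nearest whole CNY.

T = 2 years.
Route A — deposit HUF, sell forward: 180,000,000 × 1.077800 × 0.019590 = CNY 3,800,538.36.
Route B — convert at spot, deposit CNY: 180,000,000 × 0.020343 × 1.017000 = CNY 3,723,989.58.
The quoted forward overvalues HUF, so borrow CNY, buy HUF at spot, deposit the HUF at 3.89%, and sell the proceeds forward at 0.019590.
The gap between the two covered legs is CNY 76,549.

CNY 76,549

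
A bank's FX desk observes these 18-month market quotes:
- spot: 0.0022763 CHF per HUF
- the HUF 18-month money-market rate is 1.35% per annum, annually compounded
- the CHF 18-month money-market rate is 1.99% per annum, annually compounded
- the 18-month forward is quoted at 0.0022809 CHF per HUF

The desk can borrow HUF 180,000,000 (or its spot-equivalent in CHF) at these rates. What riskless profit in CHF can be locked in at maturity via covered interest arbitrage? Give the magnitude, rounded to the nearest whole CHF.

CHF 3,121

T = 18/12 years.
Route A — deposit HUF, sell forward: 180,000,000 × 1.02031819 × 0.0022809 = CHF 418,903.88.
Route B — convert at spot, deposit CHF: 180,000,000 × 0.0022763 × 1.02999801 = CHF 422,025.20.
The quoted forward undervalues HUF, so borrow HUF, convert to CHF at spot, deposit the CHF at 1.99%, and buy HUF forward at 0.0022809 to cover the loan.
The gap between the two covered legs is CHF 3,121.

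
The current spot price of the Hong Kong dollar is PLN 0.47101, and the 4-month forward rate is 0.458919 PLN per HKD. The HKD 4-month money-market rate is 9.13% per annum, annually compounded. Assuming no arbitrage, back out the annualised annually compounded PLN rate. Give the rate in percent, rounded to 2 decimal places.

T = 4/12 years.
CIP gives F = S · g_PLN/g_HKD, so g_PLN/g_HKD = 0.458919/0.47101 = 0.9743296.
The HKD side grows by (1 + 0.0913)^(4/12) = 1.0295514.
So the PLN growth factor = 1.0031224.
r = 1.0031224^(12/4) − 1 = 0.009396 → 0.94%.

0.94%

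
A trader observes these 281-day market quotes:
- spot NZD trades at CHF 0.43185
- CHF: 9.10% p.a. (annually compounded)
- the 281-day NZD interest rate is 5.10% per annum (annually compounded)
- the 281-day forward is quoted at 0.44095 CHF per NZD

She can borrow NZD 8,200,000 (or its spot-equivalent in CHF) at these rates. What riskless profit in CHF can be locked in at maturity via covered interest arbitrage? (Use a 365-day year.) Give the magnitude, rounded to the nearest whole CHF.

CHF 29,810

T = 281/365 years.
Keep in NZD, deliver into the forward: 8,200,000·1.039037285·0.44095 = CHF 3,756,940.62.
Swap to CHF now, deposit: 8,200,000·0.43185·1.069350007 = CHF 3,786,750.16.
The quoted forward undervalues NZD, so borrow NZD, convert to CHF at spot, deposit the CHF at 9.10%, and buy NZD forward at 0.44095 to cover the loan.
Profit = 3,786,750.16 − 3,756,940.62 = CHF 29,810.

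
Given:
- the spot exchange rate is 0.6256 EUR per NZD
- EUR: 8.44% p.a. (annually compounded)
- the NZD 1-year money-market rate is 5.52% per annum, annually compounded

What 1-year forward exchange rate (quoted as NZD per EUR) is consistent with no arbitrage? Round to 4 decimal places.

1.5554

T = 1 year.
EUR growth factor: (1 + 0.0844)^1 = 1.084400.
Growth of 1 NZD over T: (1 + 0.0552)^1 = 1.055200.
Forward (EUR per NZD) = 0.6256 × 1.084400 / 1.055200 = 0.6429119.
Invert for NZD per EUR: 1 / 0.6429119 = 1.5554.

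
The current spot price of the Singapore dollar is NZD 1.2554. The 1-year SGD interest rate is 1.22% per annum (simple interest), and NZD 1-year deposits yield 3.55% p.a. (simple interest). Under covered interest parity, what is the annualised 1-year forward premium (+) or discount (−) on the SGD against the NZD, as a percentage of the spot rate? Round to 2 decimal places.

T = 1 year.
CIP forward (NZD per SGD) = 1.2554 × 1.035500/1.012200 = 1.2842983.
(F − S)/S ÷ T = (1.2842983 − 1.2554)/1.2554/1 = 0.023019 → 2.30%.

+2.30%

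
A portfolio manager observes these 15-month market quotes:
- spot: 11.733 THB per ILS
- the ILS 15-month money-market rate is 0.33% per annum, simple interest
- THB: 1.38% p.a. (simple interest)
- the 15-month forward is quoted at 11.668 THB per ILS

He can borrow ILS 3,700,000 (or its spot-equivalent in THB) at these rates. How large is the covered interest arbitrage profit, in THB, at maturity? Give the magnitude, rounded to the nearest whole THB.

T = 15/12 years.
Invest the ILS and cover forward: 3,700,000 × 1.004125 × 11.668 = THB 43,349,682.85.
Convert at spot and invest in THB: 3,700,000 × 11.733 × 1.017250 = THB 44,160,958.73.
The quoted forward undervalues ILS, so borrow ILS, convert to THB at spot, deposit the THB at 1.38%, and buy ILS forward at 11.668 to cover the loan.
Arbitrage profit = |43,349,682.85 − 44,160,958.73| = THB 811,276.

THB 811,276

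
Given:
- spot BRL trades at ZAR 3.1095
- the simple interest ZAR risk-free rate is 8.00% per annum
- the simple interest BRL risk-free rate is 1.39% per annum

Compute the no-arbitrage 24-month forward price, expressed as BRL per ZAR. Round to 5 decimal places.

0.28494

T = 2 years.
Growth of 1 ZAR over T: 1 + 0.0800×2 = 1.160000.
BRL accumulates by 1 + 0.0139×2 = 1.027800.
So F = 3.1095 × 1.160000 / 1.027800 = 3.509457 (ZAR/BRL).
Invert for BRL per ZAR: 1 / 3.509457 = 0.28494.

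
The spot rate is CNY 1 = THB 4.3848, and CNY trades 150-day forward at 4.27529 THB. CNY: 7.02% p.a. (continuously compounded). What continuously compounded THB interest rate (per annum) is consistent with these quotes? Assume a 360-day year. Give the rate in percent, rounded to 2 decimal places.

T = 150/360 years.
F/S = 4.27529/4.3848 = 0.9750251 = (growth of THB) / (growth of CNY).
The CNY side grows by e^(0.0702×150/360) = 1.029682.
Hence g_THB = 1.0039658.
Take logs: ln 1.0039658 / (150/360) = 0.009499, so 0.95%.

0.95%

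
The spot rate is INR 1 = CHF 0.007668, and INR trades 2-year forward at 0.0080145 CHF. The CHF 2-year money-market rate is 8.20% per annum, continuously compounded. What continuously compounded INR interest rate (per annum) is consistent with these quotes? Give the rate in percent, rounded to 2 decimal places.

5.99%

T = 2 years.
F/S = 0.0080145/0.007668 = 1.0451878 = (growth of CHF) / (growth of INR).
The CHF side grows by e^(0.0820×2) = 1.1782143.
So the INR growth factor = 1.1272752.
Take logs: ln 1.1272752 / 2 = 0.059902, so 5.99%.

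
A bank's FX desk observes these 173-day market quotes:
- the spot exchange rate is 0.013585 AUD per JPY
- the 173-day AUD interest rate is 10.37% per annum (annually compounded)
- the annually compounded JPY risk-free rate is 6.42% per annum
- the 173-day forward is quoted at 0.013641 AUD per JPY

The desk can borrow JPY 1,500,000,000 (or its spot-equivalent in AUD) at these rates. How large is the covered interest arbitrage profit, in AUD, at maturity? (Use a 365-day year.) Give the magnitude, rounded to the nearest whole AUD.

T = 173/365 years.
Keep in JPY, deliver into the forward: 1,500,000,000·1.0299313607·0.013641 = AUD 21,073,940.54.
Swap to AUD now, deposit: 1,500,000,000·0.013585·1.0478767879 = AUD 21,353,109.25.
The quoted forward undervalues JPY, so borrow JPY, convert to AUD at spot, deposit the AUD at 10.37%, and buy JPY forward at 0.013641 to cover the loan.
Arbitrage profit = |21,073,940.54 − 21,353,109.25| = AUD 279,169.

AUD 279,169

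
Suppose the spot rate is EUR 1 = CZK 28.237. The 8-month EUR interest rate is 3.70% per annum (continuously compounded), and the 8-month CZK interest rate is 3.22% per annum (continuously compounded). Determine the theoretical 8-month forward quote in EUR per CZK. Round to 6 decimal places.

0.035528

T = 8/12 years.
Growth of 1 CZK over T: e^(0.0322×8/12) = 1.0216987.
Growth of 1 EUR over T: e^(0.0370×8/12) = 1.0249734.
CIP: F = S · (grow CZK)/(grow EUR) = 28.237 × 1.0216987/1.0249734 = 28.14679 CZK per EUR.
Invert for EUR per CZK: 1 / 28.14679 = 0.035528.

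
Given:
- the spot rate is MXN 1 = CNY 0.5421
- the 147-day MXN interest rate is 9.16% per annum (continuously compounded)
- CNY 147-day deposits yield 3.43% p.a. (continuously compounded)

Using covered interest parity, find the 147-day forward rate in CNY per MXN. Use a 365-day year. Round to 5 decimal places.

T = 147/365 years.
Growth of 1 CNY over T: e^(0.0343×147/365) = 1.0139098.
Growth of 1 MXN over T: e^(0.0916×147/365) = 1.0375799.
CIP: F = S · (grow CNY)/(grow MXN) = 0.5421 × 1.0139098/1.0375799 = 0.5297332 CNY per MXN.

0.52973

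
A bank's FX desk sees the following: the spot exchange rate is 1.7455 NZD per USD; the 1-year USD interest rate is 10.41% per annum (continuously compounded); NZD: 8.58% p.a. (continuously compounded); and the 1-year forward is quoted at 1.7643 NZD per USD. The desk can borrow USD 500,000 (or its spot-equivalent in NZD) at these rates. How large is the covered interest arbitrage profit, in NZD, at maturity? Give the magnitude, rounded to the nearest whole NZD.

NZD 27,994

T = 1 year.
Keep in USD, deliver into the forward: 500,000·1.10971142·1.7643 = NZD 978,931.93.
Swap to NZD now, deposit: 500,000·1.7455·1.08958839 = NZD 950,938.27.
The quoted forward overvalues USD, so borrow NZD, buy USD at spot, deposit the USD at 10.41%, and sell the proceeds forward at 1.7643.
Arbitrage profit = |978,931.93 − 950,938.27| = NZD 27,994.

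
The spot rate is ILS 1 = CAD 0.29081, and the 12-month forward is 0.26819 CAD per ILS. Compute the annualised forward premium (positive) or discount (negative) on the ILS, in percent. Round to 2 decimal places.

-7.78%

T = 1 year.
Period premium: (0.26819 − 0.29081)/0.29081 = -0.0777827.
Annualise by dividing by T: -0.0777827 / 1 = -0.077783 → -7.78%.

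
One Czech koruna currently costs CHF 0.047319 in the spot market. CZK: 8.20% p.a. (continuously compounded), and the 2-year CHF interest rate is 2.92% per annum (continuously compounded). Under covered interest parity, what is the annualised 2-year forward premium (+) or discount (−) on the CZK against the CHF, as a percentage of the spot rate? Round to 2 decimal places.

-5.01%

T = 2 years.
F = S · g_CHF/g_CZK = 0.047319 × 1.060139/1.1782143 = 0.042576904.
Annualised premium = (F − S)/S × (1/T) = (0.042576904 − 0.047319)/0.047319 ÷ 2 = -5.01%.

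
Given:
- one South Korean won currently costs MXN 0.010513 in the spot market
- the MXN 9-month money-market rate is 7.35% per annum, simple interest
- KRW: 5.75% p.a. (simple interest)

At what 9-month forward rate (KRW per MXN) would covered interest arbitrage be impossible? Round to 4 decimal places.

94.0385

T = 9/12 years.
MXN accumulates by 1 + 0.0735×9/12 = 1.055125.
Growth of 1 KRW over T: 1 + 0.0575×9/12 = 1.043125.
Forward (MXN per KRW) = 0.010513 × 1.055125 / 1.043125 = 0.010633940.
Invert for KRW per MXN: 1 / 0.010633940 = 94.0385.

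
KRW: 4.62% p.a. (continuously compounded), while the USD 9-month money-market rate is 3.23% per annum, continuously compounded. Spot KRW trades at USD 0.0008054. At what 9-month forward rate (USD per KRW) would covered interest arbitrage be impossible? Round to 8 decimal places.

0.00079705

T = 9/12 years.
USD accumulates by e^(0.0323×9/12) = 1.0245208.
KRW growth factor: e^(0.0462×9/12) = 1.0352573.
So F = 0.0008054 × 1.0245208 / 1.0352573 = 0.0007970473 (USD/KRW).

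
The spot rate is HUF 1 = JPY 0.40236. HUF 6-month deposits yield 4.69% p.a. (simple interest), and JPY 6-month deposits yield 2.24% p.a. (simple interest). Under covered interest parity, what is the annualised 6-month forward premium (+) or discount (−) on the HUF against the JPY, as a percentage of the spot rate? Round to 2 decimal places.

T = 6/12 years.
F = S · g_JPY/g_HUF = 0.40236 × 1.011200/1.023450 = 0.39754402.
(F − S)/S ÷ T = (0.39754402 − 0.40236)/0.40236/(6/12) = -0.023939 → -2.39%.

-2.39%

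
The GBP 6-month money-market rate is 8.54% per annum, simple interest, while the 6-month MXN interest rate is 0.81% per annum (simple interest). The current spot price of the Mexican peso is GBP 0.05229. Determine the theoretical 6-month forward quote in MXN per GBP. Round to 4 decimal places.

18.4152

T = 6/12 years.
GBP growth factor: 1 + 0.0854×6/12 = 1.042700.
MXN growth factor: 1 + 0.0081×6/12 = 1.004050.
CIP: F = S · (grow GBP)/(grow MXN) = 0.05229 × 1.042700/1.004050 = 0.054302856 GBP per MXN.
Invert for MXN per GBP: 1 / 0.054302856 = 18.4152.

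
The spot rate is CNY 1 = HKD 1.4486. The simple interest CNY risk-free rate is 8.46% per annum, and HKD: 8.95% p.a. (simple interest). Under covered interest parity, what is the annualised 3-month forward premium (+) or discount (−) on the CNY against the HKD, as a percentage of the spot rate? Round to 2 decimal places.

T = 3/12 years.
F = S · g_HKD/g_CNY = 1.4486 × 1.022375/1.021150 = 1.4503378.
Annualised premium = (F − S)/S × (1/T) = (1.4503378 − 1.4486)/1.4486 ÷ (3/12) = 0.48%.

+0.48%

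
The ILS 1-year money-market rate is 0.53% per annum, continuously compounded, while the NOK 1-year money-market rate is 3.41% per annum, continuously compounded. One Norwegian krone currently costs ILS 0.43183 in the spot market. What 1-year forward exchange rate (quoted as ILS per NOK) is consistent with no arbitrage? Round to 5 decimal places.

0.41957

T = 1 year.
Growth of 1 ILS over T: e^(0.0053×1) = 1.0053141.
NOK growth factor: e^(0.0341×1) = 1.0346881.
CIP: F = S · (grow ILS)/(grow NOK) = 0.43183 × 1.0053141/1.0346881 = 0.4195707 ILS per NOK.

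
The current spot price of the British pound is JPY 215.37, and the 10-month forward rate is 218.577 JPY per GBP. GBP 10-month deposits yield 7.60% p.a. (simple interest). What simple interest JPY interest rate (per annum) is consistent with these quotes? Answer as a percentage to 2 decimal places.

9.50%

T = 10/12 years.
By CIP, F/S equals the JPY-to-GBP growth ratio: 218.577/215.37 = 1.0148907.
GBP growth factor: 1 + 0.0760×10/12 = 1.0633333.
So the JPY growth factor = 1.0791671.
r = (1.0791671 − 1)/(10/12) = 0.095001 → 9.50%.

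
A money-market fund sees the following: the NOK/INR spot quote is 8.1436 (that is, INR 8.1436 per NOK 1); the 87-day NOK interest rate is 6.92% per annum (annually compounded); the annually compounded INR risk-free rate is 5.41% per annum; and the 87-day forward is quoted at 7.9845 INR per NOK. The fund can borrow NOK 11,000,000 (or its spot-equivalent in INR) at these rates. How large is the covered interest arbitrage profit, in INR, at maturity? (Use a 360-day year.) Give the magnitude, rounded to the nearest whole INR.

INR 1,466,234

T = 87/360 years.
Keep in NOK, deliver into the forward: 11,000,000·1.0163015305·7.9845 = INR 89,261,255.27.
Swap to INR now, deposit: 11,000,000·8.1436·1.0128141764 = INR 90,727,488.80.
The quoted forward undervalues NOK, so borrow NOK, convert to INR at spot, deposit the INR at 5.41%, and buy NOK forward at 7.9845 to cover the loan.
Arbitrage profit = |89,261,255.27 − 90,727,488.80| = INR 1,466,234.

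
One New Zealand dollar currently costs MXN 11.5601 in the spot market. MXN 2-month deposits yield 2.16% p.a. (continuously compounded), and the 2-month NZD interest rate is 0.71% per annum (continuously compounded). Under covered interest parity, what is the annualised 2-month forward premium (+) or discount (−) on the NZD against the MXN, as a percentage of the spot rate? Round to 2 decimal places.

+1.45%

T = 2/12 years.
F = S · g_MXN/g_NZD = 11.5601 × 1.0036065/1.001184 = 11.5880712.
(F − S)/S ÷ T = (11.5880712 − 11.5601)/11.5601/(2/12) = 0.014518 → 1.45%.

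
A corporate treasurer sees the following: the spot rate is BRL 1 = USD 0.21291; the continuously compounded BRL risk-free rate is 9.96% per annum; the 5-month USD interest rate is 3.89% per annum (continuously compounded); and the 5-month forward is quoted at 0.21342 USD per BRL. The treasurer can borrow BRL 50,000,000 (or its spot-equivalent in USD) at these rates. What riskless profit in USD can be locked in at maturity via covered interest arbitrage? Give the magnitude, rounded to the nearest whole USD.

T = 5/12 years.
Route A — deposit BRL, sell forward: 50,000,000 × 1.0423731619 × 0.21342 = USD 11,123,164.01.
Route B — convert at spot, deposit USD: 50,000,000 × 0.21291 × 1.0163404009 = USD 10,819,451.74.
The quoted forward overvalues BRL, so borrow USD, buy BRL at spot, deposit the BRL at 9.96%, and sell the proceeds forward at 0.21342.
Profit = 11,123,164.01 − 10,819,451.74 = USD 303,712.

USD 303,712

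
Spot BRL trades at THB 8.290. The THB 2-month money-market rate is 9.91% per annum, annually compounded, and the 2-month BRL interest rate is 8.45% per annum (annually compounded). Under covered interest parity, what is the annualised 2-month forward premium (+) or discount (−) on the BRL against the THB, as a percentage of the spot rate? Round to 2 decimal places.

T = 2/12 years.
No-arbitrage forward: 8.29 × 1.0158733 / 1.0136116 = 8.308498 THB/BRL.
Annualised premium = (F − S)/S × (1/T) = (8.308498 − 8.29)/8.29 ÷ (2/12) = 1.34%.

+1.34%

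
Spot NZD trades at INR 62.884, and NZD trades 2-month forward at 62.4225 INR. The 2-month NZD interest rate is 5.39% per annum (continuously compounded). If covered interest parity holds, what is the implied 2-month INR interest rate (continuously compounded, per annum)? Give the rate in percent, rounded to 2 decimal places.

T = 2/12 years.
CIP gives F = S · g_INR/g_NZD, so g_INR/g_NZD = 62.4225/62.884 = 0.9926611.
NZD growth factor: e^(0.0539×2/12) = 1.0090238.
So the INR growth factor = 1.0016187.
Take logs: ln 1.0016187 / (2/12) = 0.009704, so 0.97%.

0.97%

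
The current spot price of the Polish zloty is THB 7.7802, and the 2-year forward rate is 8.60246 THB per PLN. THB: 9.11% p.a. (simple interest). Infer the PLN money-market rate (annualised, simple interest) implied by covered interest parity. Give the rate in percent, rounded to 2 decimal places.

3.46%

T = 2 years.
F/S = 8.60246/7.7802 = 1.1056862 = (growth of THB) / (growth of PLN).
The THB side grows by 1 + 0.0911×2 = 1.182200.
That pins the PLN growth at 1.0692003.
(1.0692003 − 1)/T = 0.034600, i.e. 3.46%.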